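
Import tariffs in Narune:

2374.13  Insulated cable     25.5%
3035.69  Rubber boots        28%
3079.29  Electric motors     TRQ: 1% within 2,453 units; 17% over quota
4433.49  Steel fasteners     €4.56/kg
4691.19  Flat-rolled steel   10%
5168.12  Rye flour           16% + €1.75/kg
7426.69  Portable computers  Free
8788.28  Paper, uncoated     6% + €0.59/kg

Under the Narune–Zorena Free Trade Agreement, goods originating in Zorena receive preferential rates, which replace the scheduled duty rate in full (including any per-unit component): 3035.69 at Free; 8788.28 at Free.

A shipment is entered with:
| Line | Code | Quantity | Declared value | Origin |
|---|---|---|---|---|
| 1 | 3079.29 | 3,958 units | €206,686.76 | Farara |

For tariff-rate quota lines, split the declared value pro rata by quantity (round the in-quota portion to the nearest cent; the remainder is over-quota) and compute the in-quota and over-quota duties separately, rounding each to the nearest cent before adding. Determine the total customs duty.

€14,641.45

Line 1 (3079.29, Farara, 3,958 units, €206,686.76):
Code 3079.29 is under a tariff-rate quota (threshold 2,453 units). In-quota: 2,453 units at 1%; over-quota: 1,505 units at 17%.
Pro-rata value split: in-quota = €206,686.76 × 2,453/3,958 = €128,095.66; over-quota = €206,686.76 − €128,095.66 = €78,591.10.
In-quota duty = €128,095.66 × 1% = €1,280.96. Over-quota duty = €78,591.10 × 17% = €13,360.49.
Line duty = €1,280.96 + €13,360.49 = €14,641.45.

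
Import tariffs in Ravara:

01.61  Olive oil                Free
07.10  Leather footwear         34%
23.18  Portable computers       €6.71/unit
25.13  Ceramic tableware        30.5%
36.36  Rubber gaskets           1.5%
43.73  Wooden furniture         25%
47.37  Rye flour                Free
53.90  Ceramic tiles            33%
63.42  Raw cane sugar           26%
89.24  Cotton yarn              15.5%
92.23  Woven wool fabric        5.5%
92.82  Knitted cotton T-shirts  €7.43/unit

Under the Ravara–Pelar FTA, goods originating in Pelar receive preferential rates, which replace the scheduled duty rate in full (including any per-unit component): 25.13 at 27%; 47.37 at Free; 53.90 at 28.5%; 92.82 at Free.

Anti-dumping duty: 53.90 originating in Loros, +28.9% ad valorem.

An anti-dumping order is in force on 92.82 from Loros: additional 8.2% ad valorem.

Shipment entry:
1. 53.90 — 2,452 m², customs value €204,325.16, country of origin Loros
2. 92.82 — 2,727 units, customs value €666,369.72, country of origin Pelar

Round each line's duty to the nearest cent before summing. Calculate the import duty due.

Line 1 (53.90, Loros, 2,452 m², €204,325.16):
Base rate for 53.90 is 33%.
53.90 has an FTA preferential rate, but origin Loros is not Pelar; base rate stands.
Additional duty on 53.90 from Loros: +28.9%. Applied ad valorem rate: 33% + 28.9% = 61.9%.
Duty = €204,325.16 × 61.9% = €126,477.27.
Line 2 (92.82, Pelar, 2,727 units, €666,369.72):
Base rate for 92.82 is €7.43/unit.
Origin Pelar qualifies under the Ravara–Pelar agreement and 92.82 is covered: preferential rate Free applies instead.
The additional-duty order on 92.82 targets Loros, not Pelar; it does not apply.
Duty = €666,369.72 × 0% = €0.00.
Total = €126,477.27 + €0.00 = €126,477.27.

€126,477.27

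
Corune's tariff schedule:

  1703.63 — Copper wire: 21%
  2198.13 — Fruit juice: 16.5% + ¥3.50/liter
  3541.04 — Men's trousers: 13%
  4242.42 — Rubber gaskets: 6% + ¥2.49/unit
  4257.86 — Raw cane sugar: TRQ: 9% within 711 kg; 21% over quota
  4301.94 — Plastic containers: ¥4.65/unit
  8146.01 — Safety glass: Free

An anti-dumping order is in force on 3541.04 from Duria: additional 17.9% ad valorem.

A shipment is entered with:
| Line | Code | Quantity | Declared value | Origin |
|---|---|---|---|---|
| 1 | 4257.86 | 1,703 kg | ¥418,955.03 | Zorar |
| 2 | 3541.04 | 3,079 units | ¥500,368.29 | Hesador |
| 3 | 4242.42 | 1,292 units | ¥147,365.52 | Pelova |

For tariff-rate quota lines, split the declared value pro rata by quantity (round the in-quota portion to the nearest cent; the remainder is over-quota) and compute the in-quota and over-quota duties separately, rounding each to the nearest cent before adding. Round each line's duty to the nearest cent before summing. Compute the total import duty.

Line 1 (4257.86, Zorar, 1,703 kg, ¥418,955.03):
Code 4257.86 is under a tariff-rate quota (threshold 711 kg). In-quota: 711 kg at 9%; over-quota: 992 kg at 21%.
Pro-rata value split: in-quota = ¥418,955.03 × 711/1,703 = ¥174,913.11; over-quota = ¥418,955.03 − ¥174,913.11 = ¥244,041.92.
In-quota duty = ¥174,913.11 × 9% = ¥15,742.18. Over-quota duty = ¥244,041.92 × 21% = ¥51,248.80.
Line duty = ¥15,742.18 + ¥51,248.80 = ¥66,990.98.
Line 2 (3541.04, Hesador, 3,079 units, ¥500,368.29):
Base rate for 3541.04 is 13%.
The additional-duty order on 3541.04 targets Duria, not Hesador; it does not apply.
Duty = ¥500,368.29 × 13% = ¥65,047.88.
Line 3 (4242.42, Pelova, 1,292 units, ¥147,365.52):
Base rate for 4242.42 is 6% + ¥2.49/unit.
Duty = ¥147,365.52 × 6% + 1,292 × ¥2.49 = ¥12,059.01.
Total = ¥66,990.98 + ¥65,047.88 + ¥12,059.01 = ¥144,097.87.

¥144,097.87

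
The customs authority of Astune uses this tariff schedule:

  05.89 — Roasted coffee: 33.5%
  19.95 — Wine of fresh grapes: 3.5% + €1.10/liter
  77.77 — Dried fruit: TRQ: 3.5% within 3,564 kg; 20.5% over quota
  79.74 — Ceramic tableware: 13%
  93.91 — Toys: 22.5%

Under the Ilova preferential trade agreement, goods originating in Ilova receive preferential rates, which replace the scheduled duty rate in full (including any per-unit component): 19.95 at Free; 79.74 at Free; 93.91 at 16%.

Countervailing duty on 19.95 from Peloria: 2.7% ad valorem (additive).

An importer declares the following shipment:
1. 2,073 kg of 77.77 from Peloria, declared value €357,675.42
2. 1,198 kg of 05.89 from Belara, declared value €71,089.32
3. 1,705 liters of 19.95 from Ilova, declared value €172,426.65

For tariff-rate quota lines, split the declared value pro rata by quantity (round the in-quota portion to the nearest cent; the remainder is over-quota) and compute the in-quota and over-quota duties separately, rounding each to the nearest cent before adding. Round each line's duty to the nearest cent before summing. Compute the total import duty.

€36,333.56

Line 1 (77.77, Peloria, 2,073 kg, €357,675.42):
Code 77.77 is under a tariff-rate quota (threshold 3,564 kg). Quantity 2,073 kg is within the quota, so the in-quota rate 3.5% applies to the full value.
Duty = €357,675.42 × 3.5% = €12,518.64.
Line 2 (05.89, Belara, 1,198 kg, €71,089.32):
Base rate for 05.89 is 33.5%.
Duty = €71,089.32 × 33.5% = €23,814.92.
Line 3 (19.95, Ilova, 1,705 liters, €172,426.65):
Base rate for 19.95 is 3.5% + €1.10/liter.
Origin Ilova qualifies under the Astune–Ilova agreement and 19.95 is covered: preferential rate Free applies instead.
The additional-duty order on 19.95 targets Peloria, not Ilova; it does not apply.
Duty = €172,426.65 × 0% = €0.00.
Total = €12,518.64 + €23,814.92 + €0.00 = €36,333.56.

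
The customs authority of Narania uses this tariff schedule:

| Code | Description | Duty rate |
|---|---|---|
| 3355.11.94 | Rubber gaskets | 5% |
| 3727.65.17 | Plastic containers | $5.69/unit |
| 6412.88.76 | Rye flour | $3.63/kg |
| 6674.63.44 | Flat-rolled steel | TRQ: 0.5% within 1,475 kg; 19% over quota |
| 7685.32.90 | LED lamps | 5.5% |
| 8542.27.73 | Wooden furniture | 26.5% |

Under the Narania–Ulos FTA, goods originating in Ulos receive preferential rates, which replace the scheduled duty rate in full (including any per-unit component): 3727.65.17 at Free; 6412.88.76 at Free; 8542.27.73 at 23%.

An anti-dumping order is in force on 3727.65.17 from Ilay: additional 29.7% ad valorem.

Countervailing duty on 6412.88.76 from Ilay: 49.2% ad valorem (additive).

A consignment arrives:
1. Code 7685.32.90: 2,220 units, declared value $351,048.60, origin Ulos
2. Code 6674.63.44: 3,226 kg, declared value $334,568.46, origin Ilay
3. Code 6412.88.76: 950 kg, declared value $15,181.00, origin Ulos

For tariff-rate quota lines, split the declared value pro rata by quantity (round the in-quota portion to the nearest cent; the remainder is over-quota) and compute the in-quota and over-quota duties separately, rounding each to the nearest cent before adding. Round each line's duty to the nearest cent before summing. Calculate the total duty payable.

Line 1 (7685.32.90, Ulos, 2,220 units, $351,048.60):
Base rate for 7685.32.90 is 5.5%.
Origin Ulos is the FTA partner but 7685.32.90 is not on the preference list; base rate stands.
Duty = $351,048.60 × 5.5% = $19,307.67.
Line 2 (6674.63.44, Ilay, 3,226 kg, $334,568.46):
Code 6674.63.44 is under a tariff-rate quota (threshold 1,475 kg). In-quota: 1,475 kg at 0.5%; over-quota: 1,751 kg at 19%.
Pro-rata value split: in-quota = $334,568.46 × 1,475/3,226 = $152,972.25; over-quota = $334,568.46 − $152,972.25 = $181,596.21.
In-quota duty = $152,972.25 × 0.5% = $764.86. Over-quota duty = $181,596.21 × 19% = $34,503.28.
Line duty = $764.86 + $34,503.28 = $35,268.14.
Line 3 (6412.88.76, Ulos, 950 kg, $15,181.00):
Base rate for 6412.88.76 is $3.63/kg.
Origin Ulos qualifies under the Narania–Ulos agreement and 6412.88.76 is covered: preferential rate Free applies instead.
The additional-duty order on 6412.88.76 targets Ilay, not Ulos; it does not apply.
Duty = $15,181.00 × 0% = $0.00.
Total = $19,307.67 + $35,268.14 + $0.00 = $54,575.81.

$54,575.81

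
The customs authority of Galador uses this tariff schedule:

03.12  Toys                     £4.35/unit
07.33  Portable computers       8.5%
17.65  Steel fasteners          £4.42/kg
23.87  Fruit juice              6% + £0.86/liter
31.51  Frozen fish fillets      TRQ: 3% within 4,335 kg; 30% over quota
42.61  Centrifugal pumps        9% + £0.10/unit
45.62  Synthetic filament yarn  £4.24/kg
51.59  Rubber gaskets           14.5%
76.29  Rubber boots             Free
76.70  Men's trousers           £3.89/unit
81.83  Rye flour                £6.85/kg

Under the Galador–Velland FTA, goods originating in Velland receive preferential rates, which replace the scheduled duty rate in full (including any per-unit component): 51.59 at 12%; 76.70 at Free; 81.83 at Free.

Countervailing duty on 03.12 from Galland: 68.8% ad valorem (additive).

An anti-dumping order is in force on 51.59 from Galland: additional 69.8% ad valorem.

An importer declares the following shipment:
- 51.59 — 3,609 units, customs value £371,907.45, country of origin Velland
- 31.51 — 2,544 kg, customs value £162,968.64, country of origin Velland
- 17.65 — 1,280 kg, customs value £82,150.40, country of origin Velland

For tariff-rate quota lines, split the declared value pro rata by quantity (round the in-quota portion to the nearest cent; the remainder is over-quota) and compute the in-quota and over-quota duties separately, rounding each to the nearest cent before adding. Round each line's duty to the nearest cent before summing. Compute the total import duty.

£55,175.55

Line 1 (51.59, Velland, 3,609 units, £371,907.45):
Base rate for 51.59 is 14.5%.
Origin Velland qualifies under the Galador–Velland agreement and 51.59 is covered: preferential rate 12% applies instead.
The additional-duty order on 51.59 targets Galland, not Velland; it does not apply.
Duty = £371,907.45 × 12% = £44,628.89.
Line 2 (31.51, Velland, 2,544 kg, £162,968.64):
Code 31.51 is under a tariff-rate quota (threshold 4,335 kg). Quantity 2,544 kg is within the quota, so the in-quota rate 3% applies to the full value.
Duty = £162,968.64 × 3% = £4,889.06.
Line 3 (17.65, Velland, 1,280 kg, £82,150.40):
Base rate for 17.65 is £4.42/kg.
Origin Velland is the FTA partner but 17.65 is not on the preference list; base rate stands.
Duty = 1,280 × £4.42 = £5,657.60.
Total = £44,628.89 + £4,889.06 + £5,657.60 = £55,175.55.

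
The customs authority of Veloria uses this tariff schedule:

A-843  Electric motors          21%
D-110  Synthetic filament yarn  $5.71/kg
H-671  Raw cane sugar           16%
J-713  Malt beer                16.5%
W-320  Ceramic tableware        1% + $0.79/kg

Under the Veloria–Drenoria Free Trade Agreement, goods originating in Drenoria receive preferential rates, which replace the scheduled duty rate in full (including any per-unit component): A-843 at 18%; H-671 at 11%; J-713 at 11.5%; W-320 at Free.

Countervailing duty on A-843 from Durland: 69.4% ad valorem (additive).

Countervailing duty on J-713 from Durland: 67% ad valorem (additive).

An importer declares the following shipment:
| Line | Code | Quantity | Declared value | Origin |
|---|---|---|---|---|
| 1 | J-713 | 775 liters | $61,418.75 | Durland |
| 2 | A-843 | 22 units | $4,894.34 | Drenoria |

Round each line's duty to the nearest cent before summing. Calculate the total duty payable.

Line 1 (J-713, Durland, 775 liters, $61,418.75):
Base rate for J-713 is 16.5%.
J-713 has an FTA preferential rate, but origin Durland is not Drenoria; base rate stands.
Additional duty on J-713 from Durland: +67%. Applied ad valorem rate: 16.5% + 67% = 83.5%.
Duty = $61,418.75 × 83.5% = $51,284.66.
Line 2 (A-843, Drenoria, 22 units, $4,894.34):
Base rate for A-843 is 21%.
Origin Drenoria qualifies under the Veloria–Drenoria agreement and A-843 is covered: preferential rate 18% applies instead.
The additional-duty order on A-843 targets Durland, not Drenoria; it does not apply.
Duty = $4,894.34 × 18% = $880.98.
Total = $51,284.66 + $880.98 = $52,165.64.

$52,165.64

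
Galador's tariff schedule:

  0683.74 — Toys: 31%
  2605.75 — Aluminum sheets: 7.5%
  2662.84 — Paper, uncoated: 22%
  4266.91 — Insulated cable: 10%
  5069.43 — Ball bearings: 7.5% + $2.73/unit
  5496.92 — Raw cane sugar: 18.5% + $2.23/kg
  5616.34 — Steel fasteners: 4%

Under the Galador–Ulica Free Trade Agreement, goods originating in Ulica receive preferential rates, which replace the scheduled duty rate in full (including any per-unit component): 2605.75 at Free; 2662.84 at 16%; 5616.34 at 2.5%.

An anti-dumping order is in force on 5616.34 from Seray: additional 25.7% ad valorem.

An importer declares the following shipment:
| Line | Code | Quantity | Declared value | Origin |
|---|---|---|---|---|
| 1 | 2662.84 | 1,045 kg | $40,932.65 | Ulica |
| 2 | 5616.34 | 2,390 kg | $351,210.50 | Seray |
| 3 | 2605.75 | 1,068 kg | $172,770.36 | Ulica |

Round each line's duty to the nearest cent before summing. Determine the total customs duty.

Line 1 (2662.84, Ulica, 1,045 kg, $40,932.65):
Base rate for 2662.84 is 22%.
Origin Ulica qualifies under the Galador–Ulica agreement and 2662.84 is covered: preferential rate 16% applies instead.
Duty = $40,932.65 × 16% = $6,549.22.
Line 2 (5616.34, Seray, 2,390 kg, $351,210.50):
Base rate for 5616.34 is 4%.
5616.34 has an FTA preferential rate, but origin Seray is not Ulica; base rate stands.
Additional duty on 5616.34 from Seray: +25.7%. Applied ad valorem rate: 4% + 25.7% = 29.7%.
Duty = $351,210.50 × 29.7% = $104,309.52.
Line 3 (2605.75, Ulica, 1,068 kg, $172,770.36):
Base rate for 2605.75 is 7.5%.
Origin Ulica qualifies under the Galador–Ulica agreement and 2605.75 is covered: preferential rate Free applies instead.
Duty = $172,770.36 × 0% = $0.00.
Total = $6,549.22 + $104,309.52 + $0.00 = $110,858.74.

$110,858.74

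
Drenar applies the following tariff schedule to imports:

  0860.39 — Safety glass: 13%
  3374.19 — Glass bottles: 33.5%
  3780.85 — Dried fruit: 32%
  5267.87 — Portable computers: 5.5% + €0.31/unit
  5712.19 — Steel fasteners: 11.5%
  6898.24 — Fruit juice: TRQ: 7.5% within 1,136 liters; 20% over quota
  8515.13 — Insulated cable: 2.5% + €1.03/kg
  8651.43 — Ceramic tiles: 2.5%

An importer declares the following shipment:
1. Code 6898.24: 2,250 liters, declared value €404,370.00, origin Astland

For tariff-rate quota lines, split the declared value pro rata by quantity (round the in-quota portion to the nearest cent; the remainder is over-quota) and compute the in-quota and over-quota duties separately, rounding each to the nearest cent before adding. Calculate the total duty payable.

Line 1 (6898.24, Astland, 2,250 liters, €404,370.00):
Code 6898.24 is under a tariff-rate quota (threshold 1,136 liters). In-quota: 1,136 liters at 7.5%; over-quota: 1,114 liters at 20%.
Pro-rata value split: in-quota = €404,370.00 × 1,136/2,250 = €204,161.92; over-quota = €404,370.00 − €204,161.92 = €200,208.08.
In-quota duty = €204,161.92 × 7.5% = €15,312.14. Over-quota duty = €200,208.08 × 20% = €40,041.62.
Line duty = €15,312.14 + €40,041.62 = €55,353.76.

€55,353.76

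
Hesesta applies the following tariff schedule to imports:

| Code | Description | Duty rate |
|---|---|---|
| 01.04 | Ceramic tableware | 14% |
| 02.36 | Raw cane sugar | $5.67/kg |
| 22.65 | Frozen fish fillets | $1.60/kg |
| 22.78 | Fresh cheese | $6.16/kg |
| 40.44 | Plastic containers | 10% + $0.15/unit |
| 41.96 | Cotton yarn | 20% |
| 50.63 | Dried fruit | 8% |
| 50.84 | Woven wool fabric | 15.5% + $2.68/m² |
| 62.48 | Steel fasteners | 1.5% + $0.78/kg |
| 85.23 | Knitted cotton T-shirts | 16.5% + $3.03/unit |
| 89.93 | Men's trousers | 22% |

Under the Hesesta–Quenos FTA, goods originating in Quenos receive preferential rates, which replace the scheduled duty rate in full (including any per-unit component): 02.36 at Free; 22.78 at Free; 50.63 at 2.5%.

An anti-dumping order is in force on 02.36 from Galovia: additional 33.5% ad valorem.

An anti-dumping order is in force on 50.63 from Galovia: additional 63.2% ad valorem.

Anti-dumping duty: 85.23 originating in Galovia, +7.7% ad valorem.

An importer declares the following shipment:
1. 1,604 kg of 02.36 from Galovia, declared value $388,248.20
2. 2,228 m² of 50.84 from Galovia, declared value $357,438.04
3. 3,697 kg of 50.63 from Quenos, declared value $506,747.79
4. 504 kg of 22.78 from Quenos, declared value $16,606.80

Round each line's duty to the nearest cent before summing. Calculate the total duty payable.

$213,200.46

Line 1 (02.36, Galovia, 1,604 kg, $388,248.20):
Base rate for 02.36 is $5.67/kg.
02.36 has an FTA preferential rate, but origin Galovia is not Quenos; base rate stands.
Additional duty on 02.36 from Galovia: +33.5% ad valorem. Applied ad valorem rate = 33.5%.
Duty = $388,248.20 × 33.5% + 1,604 × $5.67 = $139,157.83.
Line 2 (50.84, Galovia, 2,228 m², $357,438.04):
Base rate for 50.84 is 15.5% + $2.68/m².
Duty = $357,438.04 × 15.5% + 2,228 × $2.68 = $61,373.94.
Line 3 (50.63, Quenos, 3,697 kg, $506,747.79):
Base rate for 50.63 is 8%.
Origin Quenos qualifies under the Hesesta–Quenos agreement and 50.63 is covered: preferential rate 2.5% applies instead.
The additional-duty order on 50.63 targets Galovia, not Quenos; it does not apply.
Duty = $506,747.79 × 2.5% = $12,668.69.
Line 4 (22.78, Quenos, 504 kg, $16,606.80):
Base rate for 22.78 is $6.16/kg.
Origin Quenos qualifies under the Hesesta–Quenos agreement and 22.78 is covered: preferential rate Free applies instead.
Duty = $16,606.80 × 0% = $0.00.
Total = $139,157.83 + $61,373.94 + $12,668.69 + $0.00 = $213,200.46.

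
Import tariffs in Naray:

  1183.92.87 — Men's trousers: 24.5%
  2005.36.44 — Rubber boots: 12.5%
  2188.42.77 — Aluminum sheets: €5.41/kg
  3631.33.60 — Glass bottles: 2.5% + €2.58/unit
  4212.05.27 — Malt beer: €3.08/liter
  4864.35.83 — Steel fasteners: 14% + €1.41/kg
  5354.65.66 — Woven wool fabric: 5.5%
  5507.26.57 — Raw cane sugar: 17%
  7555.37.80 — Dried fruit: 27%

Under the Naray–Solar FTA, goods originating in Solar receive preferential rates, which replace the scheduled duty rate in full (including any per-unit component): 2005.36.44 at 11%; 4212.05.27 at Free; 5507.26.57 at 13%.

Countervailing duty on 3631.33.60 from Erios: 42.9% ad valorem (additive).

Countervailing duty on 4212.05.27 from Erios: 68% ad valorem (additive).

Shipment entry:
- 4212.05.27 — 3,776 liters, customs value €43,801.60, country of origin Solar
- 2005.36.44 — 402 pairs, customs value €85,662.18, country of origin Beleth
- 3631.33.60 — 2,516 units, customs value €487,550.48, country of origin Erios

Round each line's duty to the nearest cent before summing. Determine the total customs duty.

€238,546.97

Line 1 (4212.05.27, Solar, 3,776 liters, €43,801.60):
Base rate for 4212.05.27 is €3.08/liter.
Origin Solar qualifies under the Naray–Solar agreement and 4212.05.27 is covered: preferential rate Free applies instead.
The additional-duty order on 4212.05.27 targets Erios, not Solar; it does not apply.
Duty = €43,801.60 × 0% = €0.00.
Line 2 (2005.36.44, Beleth, 402 pairs, €85,662.18):
Base rate for 2005.36.44 is 12.5%.
2005.36.44 has an FTA preferential rate, but origin Beleth is not Solar; base rate stands.
Duty = €85,662.18 × 12.5% = €10,707.77.
Line 3 (3631.33.60, Erios, 2,516 units, €487,550.48):
Base rate for 3631.33.60 is 2.5% + €2.58/unit.
Additional duty on 3631.33.60 from Erios: +42.9%. Applied ad valorem rate: 2.5% + 42.9% = 45.4%.
Duty = €487,550.48 × 45.4% + 2,516 × €2.58 = €227,839.20.
Total = €0.00 + €10,707.77 + €227,839.20 = €238,546.97.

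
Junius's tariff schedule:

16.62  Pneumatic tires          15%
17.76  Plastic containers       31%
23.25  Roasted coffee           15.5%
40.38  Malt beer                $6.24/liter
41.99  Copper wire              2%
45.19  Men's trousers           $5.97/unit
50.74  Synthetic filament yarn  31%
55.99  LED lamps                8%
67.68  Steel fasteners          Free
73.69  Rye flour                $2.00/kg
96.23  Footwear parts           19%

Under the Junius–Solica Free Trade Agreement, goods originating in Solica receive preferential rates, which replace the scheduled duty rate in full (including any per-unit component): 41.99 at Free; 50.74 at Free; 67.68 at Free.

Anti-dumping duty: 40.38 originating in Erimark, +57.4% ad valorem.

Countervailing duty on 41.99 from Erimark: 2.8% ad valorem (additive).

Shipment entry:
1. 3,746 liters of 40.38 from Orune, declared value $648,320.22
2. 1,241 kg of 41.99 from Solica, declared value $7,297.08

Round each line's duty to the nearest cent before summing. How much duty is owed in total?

Line 1 (40.38, Orune, 3,746 liters, $648,320.22):
Base rate for 40.38 is $6.24/liter.
The additional-duty order on 40.38 targets Erimark, not Orune; it does not apply.
Duty = 3,746 × $6.24 = $23,375.04.
Line 2 (41.99, Solica, 1,241 kg, $7,297.08):
Base rate for 41.99 is 2%.
Origin Solica qualifies under the Junius–Solica agreement and 41.99 is covered: preferential rate Free applies instead.
The additional-duty order on 41.99 targets Erimark, not Solica; it does not apply.
Duty = $7,297.08 × 0% = $0.00.
Total = $23,375.04 + $0.00 = $23,375.04.

$23,375.04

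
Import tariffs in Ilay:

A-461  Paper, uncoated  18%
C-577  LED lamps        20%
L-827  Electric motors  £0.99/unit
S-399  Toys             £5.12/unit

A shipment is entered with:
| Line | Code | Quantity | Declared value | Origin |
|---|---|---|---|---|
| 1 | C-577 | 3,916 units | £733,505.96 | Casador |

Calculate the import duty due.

Line 1 (C-577, Casador, 3,916 units, £733,505.96):
Base rate for C-577 is 20%.
Duty = £733,505.96 × 20% = £146,701.19.

£146,701.19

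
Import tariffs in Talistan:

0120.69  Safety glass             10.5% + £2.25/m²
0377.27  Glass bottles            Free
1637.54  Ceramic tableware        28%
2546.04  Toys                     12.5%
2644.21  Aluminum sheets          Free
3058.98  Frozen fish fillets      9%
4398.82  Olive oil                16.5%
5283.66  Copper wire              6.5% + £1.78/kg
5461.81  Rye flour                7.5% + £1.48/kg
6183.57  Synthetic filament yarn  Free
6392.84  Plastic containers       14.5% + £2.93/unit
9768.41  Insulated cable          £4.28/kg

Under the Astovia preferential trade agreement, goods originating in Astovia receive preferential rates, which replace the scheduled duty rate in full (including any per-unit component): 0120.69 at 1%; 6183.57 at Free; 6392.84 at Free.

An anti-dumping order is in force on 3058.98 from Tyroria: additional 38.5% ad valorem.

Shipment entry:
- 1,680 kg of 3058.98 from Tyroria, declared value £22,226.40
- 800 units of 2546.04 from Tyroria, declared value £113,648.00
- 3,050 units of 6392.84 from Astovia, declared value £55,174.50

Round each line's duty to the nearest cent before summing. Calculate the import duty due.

Line 1 (3058.98, Tyroria, 1,680 kg, £22,226.40):
Base rate for 3058.98 is 9%.
Additional duty on 3058.98 from Tyroria: +38.5%. Applied ad valorem rate: 9% + 38.5% = 47.5%.
Duty = £22,226.40 × 47.5% = £10,557.54.
Line 2 (2546.04, Tyroria, 800 units, £113,648.00):
Base rate for 2546.04 is 12.5%.
Duty = £113,648.00 × 12.5% = £14,206.00.
Line 3 (6392.84, Astovia, 3,050 units, £55,174.50):
Base rate for 6392.84 is 14.5% + £2.93/unit.
Origin Astovia qualifies under the Talistan–Astovia agreement and 6392.84 is covered: preferential rate Free applies instead.
Duty = £55,174.50 × 0% = £0.00.
Total = £10,557.54 + £14,206.00 + £0.00 = £24,763.54.

£24,763.54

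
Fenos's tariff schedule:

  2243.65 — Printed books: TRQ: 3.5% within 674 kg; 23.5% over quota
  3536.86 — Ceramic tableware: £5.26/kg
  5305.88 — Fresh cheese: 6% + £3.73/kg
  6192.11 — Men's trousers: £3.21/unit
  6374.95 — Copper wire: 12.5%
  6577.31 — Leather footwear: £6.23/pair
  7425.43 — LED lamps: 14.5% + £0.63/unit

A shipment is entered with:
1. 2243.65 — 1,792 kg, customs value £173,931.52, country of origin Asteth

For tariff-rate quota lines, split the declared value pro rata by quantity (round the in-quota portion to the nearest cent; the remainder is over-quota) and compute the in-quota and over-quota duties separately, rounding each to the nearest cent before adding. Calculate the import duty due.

Line 1 (2243.65, Asteth, 1,792 kg, £173,931.52):
Code 2243.65 is under a tariff-rate quota (threshold 674 kg). In-quota: 674 kg at 3.5%; over-quota: 1,118 kg at 23.5%.
Pro-rata value split: in-quota = £173,931.52 × 674/1,792 = £65,418.44; over-quota = £173,931.52 − £65,418.44 = £108,513.08.
In-quota duty = £65,418.44 × 3.5% = £2,289.65. Over-quota duty = £108,513.08 × 23.5% = £25,500.57.
Line duty = £2,289.65 + £25,500.57 = £27,790.22.

£27,790.22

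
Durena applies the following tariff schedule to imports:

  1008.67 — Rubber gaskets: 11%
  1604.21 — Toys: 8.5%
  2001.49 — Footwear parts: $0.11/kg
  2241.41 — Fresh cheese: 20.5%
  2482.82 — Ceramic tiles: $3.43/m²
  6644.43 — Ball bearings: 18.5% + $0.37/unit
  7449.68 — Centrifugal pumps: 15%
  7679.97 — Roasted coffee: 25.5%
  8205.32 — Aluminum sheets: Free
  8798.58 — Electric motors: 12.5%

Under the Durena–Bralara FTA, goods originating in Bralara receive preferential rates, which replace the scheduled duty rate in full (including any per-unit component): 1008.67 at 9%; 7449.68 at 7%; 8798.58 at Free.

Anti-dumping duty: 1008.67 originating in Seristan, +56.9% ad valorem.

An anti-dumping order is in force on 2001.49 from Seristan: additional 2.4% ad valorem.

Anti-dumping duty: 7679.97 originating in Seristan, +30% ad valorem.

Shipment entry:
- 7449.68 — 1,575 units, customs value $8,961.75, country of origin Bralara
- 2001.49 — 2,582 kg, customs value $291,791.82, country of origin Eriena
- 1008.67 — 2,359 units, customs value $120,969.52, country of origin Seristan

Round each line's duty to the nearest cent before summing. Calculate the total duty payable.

$83,049.64

Line 1 (7449.68, Bralara, 1,575 units, $8,961.75):
Base rate for 7449.68 is 15%.
Origin Bralara qualifies under the Durena–Bralara agreement and 7449.68 is covered: preferential rate 7% applies instead.
Duty = $8,961.75 × 7% = $627.32.
Line 2 (2001.49, Eriena, 2,582 kg, $291,791.82):
Base rate for 2001.49 is $0.11/kg.
The additional-duty order on 2001.49 targets Seristan, not Eriena; it does not apply.
Duty = 2,582 × $0.11 = $284.02.
Line 3 (1008.67, Seristan, 2,359 units, $120,969.52):
Base rate for 1008.67 is 11%.
1008.67 has an FTA preferential rate, but origin Seristan is not Bralara; base rate stands.
Additional duty on 1008.67 from Seristan: +56.9%. Applied ad valorem rate: 11% + 56.9% = 67.9%.
Duty = $120,969.52 × 67.9% = $82,138.30.
Total = $627.32 + $284.02 + $82,138.30 = $83,049.64.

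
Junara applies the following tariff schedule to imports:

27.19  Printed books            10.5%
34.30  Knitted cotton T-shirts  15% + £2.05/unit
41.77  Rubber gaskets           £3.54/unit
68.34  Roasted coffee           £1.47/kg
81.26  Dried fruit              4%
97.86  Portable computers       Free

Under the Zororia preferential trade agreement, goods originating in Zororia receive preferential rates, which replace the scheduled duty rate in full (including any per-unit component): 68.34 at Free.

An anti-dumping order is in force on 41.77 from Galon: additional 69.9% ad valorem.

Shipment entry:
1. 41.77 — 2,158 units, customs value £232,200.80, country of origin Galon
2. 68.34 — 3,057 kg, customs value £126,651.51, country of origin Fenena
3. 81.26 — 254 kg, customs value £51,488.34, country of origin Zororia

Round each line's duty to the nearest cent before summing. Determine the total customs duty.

£176,501.00

Line 1 (41.77, Galon, 2,158 units, £232,200.80):
Base rate for 41.77 is £3.54/unit.
Additional duty on 41.77 from Galon: +69.9% ad valorem. Applied ad valorem rate = 69.9%.
Duty = £232,200.80 × 69.9% + 2,158 × £3.54 = £169,947.68.
Line 2 (68.34, Fenena, 3,057 kg, £126,651.51):
Base rate for 68.34 is £1.47/kg.
68.34 has an FTA preferential rate, but origin Fenena is not Zororia; base rate stands.
Duty = 3,057 × £1.47 = £4,493.79.
Line 3 (81.26, Zororia, 254 kg, £51,488.34):
Base rate for 81.26 is 4%.
Origin Zororia is the FTA partner but 81.26 is not on the preference list; base rate stands.
Duty = £51,488.34 × 4% = £2,059.53.
Total = £169,947.68 + £4,493.79 + £2,059.53 = £176,501.00.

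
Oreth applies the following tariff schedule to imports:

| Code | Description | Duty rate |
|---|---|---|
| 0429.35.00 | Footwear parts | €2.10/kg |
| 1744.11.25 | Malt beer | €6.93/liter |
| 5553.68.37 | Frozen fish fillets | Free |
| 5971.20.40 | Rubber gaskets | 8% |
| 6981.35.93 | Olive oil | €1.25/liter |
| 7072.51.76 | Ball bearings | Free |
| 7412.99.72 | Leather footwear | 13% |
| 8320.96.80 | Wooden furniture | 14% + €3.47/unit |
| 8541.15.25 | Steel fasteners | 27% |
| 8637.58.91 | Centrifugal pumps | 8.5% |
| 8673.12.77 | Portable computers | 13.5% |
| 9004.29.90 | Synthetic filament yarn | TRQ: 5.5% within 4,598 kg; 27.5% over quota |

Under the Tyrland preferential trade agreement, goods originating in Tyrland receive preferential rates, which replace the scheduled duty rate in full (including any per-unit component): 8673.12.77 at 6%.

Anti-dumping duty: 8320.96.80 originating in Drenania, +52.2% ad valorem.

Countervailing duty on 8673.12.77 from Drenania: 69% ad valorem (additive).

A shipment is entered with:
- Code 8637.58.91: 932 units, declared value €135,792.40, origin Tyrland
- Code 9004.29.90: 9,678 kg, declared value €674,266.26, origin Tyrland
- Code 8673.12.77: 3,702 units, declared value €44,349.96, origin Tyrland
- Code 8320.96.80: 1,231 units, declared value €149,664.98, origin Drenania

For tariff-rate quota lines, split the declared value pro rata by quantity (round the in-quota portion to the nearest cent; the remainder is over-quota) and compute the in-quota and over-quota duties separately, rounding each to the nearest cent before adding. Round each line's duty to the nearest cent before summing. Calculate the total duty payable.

Line 1 (8637.58.91, Tyrland, 932 units, €135,792.40):
Base rate for 8637.58.91 is 8.5%.
Origin Tyrland is the FTA partner but 8637.58.91 is not on the preference list; base rate stands.
Duty = €135,792.40 × 8.5% = €11,542.35.
Line 2 (9004.29.90, Tyrland, 9,678 kg, €674,266.26):
Code 9004.29.90 is under a tariff-rate quota (threshold 4,598 kg). In-quota: 4,598 kg at 5.5%; over-quota: 5,080 kg at 27.5%.
Pro-rata value split: in-quota = €674,266.26 × 4,598/9,678 = €320,342.66; over-quota = €674,266.26 − €320,342.66 = €353,923.60.
In-quota duty = €320,342.66 × 5.5% = €17,618.85. Over-quota duty = €353,923.60 × 27.5% = €97,328.99.
Line duty = €17,618.85 + €97,328.99 = €114,947.84.
Line 3 (8673.12.77, Tyrland, 3,702 units, €44,349.96):
Base rate for 8673.12.77 is 13.5%.
Origin Tyrland qualifies under the Oreth–Tyrland agreement and 8673.12.77 is covered: preferential rate 6% applies instead.
The additional-duty order on 8673.12.77 targets Drenania, not Tyrland; it does not apply.
Duty = €44,349.96 × 6% = €2,661.00.
Line 4 (8320.96.80, Drenania, 1,231 units, €149,664.98):
Base rate for 8320.96.80 is 14% + €3.47/unit.
Additional duty on 8320.96.80 from Drenania: +52.2%. Applied ad valorem rate: 14% + 52.2% = 66.2%.
Duty = €149,664.98 × 66.2% + 1,231 × €3.47 = €103,349.79.
Total = €11,542.35 + €114,947.84 + €2,661.00 + €103,349.79 = €232,500.98.

€232,500.98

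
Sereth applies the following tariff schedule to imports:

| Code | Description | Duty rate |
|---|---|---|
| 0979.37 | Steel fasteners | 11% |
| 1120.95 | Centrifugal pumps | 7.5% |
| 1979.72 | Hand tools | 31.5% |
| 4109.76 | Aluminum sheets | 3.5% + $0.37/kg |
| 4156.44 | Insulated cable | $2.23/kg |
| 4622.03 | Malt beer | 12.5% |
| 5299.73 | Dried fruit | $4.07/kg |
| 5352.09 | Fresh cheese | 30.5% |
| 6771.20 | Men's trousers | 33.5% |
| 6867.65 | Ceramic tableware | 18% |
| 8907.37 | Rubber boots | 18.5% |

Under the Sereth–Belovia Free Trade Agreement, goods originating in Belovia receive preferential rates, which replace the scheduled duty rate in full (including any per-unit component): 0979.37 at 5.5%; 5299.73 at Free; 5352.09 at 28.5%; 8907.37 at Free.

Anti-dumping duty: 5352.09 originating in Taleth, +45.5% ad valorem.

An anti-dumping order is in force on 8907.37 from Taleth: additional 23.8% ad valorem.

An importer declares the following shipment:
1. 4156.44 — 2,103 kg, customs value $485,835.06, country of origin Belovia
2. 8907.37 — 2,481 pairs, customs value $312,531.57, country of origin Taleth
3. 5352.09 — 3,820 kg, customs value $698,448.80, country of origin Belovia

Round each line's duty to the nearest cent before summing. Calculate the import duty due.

Line 1 (4156.44, Belovia, 2,103 kg, $485,835.06):
Base rate for 4156.44 is $2.23/kg.
Origin Belovia is the FTA partner but 4156.44 is not on the preference list; base rate stands.
Duty = 2,103 × $2.23 = $4,689.69.
Line 2 (8907.37, Taleth, 2,481 pairs, $312,531.57):
Base rate for 8907.37 is 18.5%.
8907.37 has an FTA preferential rate, but origin Taleth is not Belovia; base rate stands.
Additional duty on 8907.37 from Taleth: +23.8%. Applied ad valorem rate: 18.5% + 23.8% = 42.3%.
Duty = $312,531.57 × 42.3% = $132,200.85.
Line 3 (5352.09, Belovia, 3,820 kg, $698,448.80):
Base rate for 5352.09 is 30.5%.
Origin Belovia qualifies under the Sereth–Belovia agreement and 5352.09 is covered: preferential rate 28.5% applies instead.
The additional-duty order on 5352.09 targets Taleth, not Belovia; it does not apply.
Duty = $698,448.80 × 28.5% = $199,057.91.
Total = $4,689.69 + $132,200.85 + $199,057.91 = $335,948.45.

$335,948.45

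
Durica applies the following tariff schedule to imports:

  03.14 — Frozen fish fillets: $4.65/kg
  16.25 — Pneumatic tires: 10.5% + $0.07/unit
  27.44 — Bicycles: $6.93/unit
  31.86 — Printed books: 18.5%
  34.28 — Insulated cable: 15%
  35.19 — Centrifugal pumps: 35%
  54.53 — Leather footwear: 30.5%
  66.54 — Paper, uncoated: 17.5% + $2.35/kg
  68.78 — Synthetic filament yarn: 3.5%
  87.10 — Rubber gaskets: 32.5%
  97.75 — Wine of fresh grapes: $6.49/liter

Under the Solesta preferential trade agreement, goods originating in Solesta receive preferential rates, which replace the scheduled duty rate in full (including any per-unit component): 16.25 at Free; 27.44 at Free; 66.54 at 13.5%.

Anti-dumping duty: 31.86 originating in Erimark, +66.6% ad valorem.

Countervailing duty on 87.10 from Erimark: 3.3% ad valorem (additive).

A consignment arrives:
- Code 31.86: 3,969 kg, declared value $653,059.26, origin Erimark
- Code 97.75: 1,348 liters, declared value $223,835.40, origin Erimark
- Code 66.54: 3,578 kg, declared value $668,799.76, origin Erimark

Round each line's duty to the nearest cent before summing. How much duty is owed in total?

$689,950.21

Line 1 (31.86, Erimark, 3,969 kg, $653,059.26):
Base rate for 31.86 is 18.5%.
Additional duty on 31.86 from Erimark: +66.6%. Applied ad valorem rate: 18.5% + 66.6% = 85.1%.
Duty = $653,059.26 × 85.1% = $555,753.43.
Line 2 (97.75, Erimark, 1,348 liters, $223,835.40):
Base rate for 97.75 is $6.49/liter.
Duty = 1,348 × $6.49 = $8,748.52.
Line 3 (66.54, Erimark, 3,578 kg, $668,799.76):
Base rate for 66.54 is 17.5% + $2.35/kg.
66.54 has an FTA preferential rate, but origin Erimark is not Solesta; base rate stands.
Duty = $668,799.76 × 17.5% + 3,578 × $2.35 = $125,448.26.
Total = $555,753.43 + $8,748.52 + $125,448.26 = $689,950.21.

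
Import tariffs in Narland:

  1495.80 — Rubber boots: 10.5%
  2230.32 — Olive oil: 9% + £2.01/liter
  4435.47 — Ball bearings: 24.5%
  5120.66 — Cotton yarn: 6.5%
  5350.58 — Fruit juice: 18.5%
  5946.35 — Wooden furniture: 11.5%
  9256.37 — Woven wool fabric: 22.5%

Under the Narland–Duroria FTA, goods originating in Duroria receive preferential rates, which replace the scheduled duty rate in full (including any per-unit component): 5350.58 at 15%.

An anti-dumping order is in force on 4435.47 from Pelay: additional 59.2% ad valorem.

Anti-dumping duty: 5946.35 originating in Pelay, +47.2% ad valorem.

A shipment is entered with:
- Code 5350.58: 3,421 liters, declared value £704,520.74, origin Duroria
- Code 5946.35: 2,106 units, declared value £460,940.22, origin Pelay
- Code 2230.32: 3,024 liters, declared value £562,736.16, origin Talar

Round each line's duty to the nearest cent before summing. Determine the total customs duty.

£432,974.51

Line 1 (5350.58, Duroria, 3,421 liters, £704,520.74):
Base rate for 5350.58 is 18.5%.
Origin Duroria qualifies under the Narland–Duroria agreement and 5350.58 is covered: preferential rate 15% applies instead.
Duty = £704,520.74 × 15% = £105,678.11.
Line 2 (5946.35, Pelay, 2,106 units, £460,940.22):
Base rate for 5946.35 is 11.5%.
Additional duty on 5946.35 from Pelay: +47.2%. Applied ad valorem rate: 11.5% + 47.2% = 58.7%.
Duty = £460,940.22 × 58.7% = £270,571.91.
Line 3 (2230.32, Talar, 3,024 liters, £562,736.16):
Base rate for 2230.32 is 9% + £2.01/liter.
Duty = £562,736.16 × 9% + 3,024 × £2.01 = £56,724.49.
Total = £105,678.11 + £270,571.91 + £56,724.49 = £432,974.51.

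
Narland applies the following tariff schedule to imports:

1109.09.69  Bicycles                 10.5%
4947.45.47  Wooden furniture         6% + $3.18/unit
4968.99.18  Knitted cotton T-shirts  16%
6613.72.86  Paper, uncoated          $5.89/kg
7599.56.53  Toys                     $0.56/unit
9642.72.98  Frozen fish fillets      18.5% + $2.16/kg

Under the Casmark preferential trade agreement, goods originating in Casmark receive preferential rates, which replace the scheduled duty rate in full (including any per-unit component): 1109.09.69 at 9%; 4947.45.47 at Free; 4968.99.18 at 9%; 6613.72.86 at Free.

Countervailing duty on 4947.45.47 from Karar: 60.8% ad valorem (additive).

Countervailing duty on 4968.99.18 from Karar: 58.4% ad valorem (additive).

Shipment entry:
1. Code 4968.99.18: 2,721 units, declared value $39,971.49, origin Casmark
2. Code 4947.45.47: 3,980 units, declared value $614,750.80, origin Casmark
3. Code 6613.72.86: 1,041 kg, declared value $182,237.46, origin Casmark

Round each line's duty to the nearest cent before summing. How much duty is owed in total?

Line 1 (4968.99.18, Casmark, 2,721 units, $39,971.49):
Base rate for 4968.99.18 is 16%.
Origin Casmark qualifies under the Narland–Casmark agreement and 4968.99.18 is covered: preferential rate 9% applies instead.
The additional-duty order on 4968.99.18 targets Karar, not Casmark; it does not apply.
Duty = $39,971.49 × 9% = $3,597.43.
Line 2 (4947.45.47, Casmark, 3,980 units, $614,750.80):
Base rate for 4947.45.47 is 6% + $3.18/unit.
Origin Casmark qualifies under the Narland–Casmark agreement and 4947.45.47 is covered: preferential rate Free applies instead.
The additional-duty order on 4947.45.47 targets Karar, not Casmark; it does not apply.
Duty = $614,750.80 × 0% = $0.00.
Line 3 (6613.72.86, Casmark, 1,041 kg, $182,237.46):
Base rate for 6613.72.86 is $5.89/kg.
Origin Casmark qualifies under the Narland–Casmark agreement and 6613.72.86 is covered: preferential rate Free applies instead.
Duty = $182,237.46 × 0% = $0.00.
Total = $3,597.43 + $0.00 + $0.00 = $3,597.43.

$3,597.43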